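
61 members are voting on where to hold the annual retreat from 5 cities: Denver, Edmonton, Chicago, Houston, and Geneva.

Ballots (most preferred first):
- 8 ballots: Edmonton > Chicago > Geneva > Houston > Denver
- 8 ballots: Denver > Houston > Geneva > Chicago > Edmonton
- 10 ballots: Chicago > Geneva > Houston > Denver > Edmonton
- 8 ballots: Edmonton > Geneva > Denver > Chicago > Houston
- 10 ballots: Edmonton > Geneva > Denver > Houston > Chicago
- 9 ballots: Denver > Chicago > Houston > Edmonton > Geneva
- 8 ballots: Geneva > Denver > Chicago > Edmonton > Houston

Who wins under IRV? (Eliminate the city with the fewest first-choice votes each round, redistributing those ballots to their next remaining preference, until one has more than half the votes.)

Round 1: Denver 17, Edmonton 26, Chicago 10, Houston 0, Geneva 8. Houston eliminated.
Round 2: Denver 17, Edmonton 26, Chicago 10, Geneva 8. Geneva eliminated.
Round 3: Denver 25, Edmonton 26, Chicago 10. Chicago eliminated.
Round 4: Denver 35, Edmonton 26. Denver has a majority (≥31).

Denver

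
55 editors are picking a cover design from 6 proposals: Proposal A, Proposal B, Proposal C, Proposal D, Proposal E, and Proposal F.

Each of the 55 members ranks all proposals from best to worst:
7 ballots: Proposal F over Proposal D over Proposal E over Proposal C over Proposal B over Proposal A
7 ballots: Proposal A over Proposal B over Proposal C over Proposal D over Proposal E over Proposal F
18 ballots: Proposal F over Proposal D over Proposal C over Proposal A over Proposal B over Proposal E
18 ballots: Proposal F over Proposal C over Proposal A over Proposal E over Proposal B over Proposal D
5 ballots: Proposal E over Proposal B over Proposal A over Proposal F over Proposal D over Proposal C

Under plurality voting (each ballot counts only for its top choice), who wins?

Proposal F

First-place votes: Proposal A 7, Proposal B 0, Proposal C 0, Proposal D 0, Proposal E 5, Proposal F 43.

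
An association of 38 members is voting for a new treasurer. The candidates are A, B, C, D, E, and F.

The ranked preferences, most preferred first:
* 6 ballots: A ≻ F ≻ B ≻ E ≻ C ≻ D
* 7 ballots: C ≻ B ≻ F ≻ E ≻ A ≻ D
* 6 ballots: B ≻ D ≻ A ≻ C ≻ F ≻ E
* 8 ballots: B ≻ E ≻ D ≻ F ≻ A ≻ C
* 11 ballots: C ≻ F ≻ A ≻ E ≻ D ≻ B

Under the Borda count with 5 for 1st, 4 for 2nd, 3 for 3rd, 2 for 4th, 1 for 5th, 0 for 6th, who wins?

A: 6×5 + 7×1 + 6×3 + 8×1 + 11×3 = 96
B: 6×3 + 7×4 + 6×5 + 8×5 + 11×0 = 116
C: 6×1 + 7×5 + 6×2 + 8×0 + 11×5 = 108
D: 6×0 + 7×0 + 6×4 + 8×3 + 11×1 = 59
E: 6×2 + 7×2 + 6×0 + 8×4 + 11×2 = 80
F: 6×4 + 7×3 + 6×1 + 8×2 + 11×4 = 111

B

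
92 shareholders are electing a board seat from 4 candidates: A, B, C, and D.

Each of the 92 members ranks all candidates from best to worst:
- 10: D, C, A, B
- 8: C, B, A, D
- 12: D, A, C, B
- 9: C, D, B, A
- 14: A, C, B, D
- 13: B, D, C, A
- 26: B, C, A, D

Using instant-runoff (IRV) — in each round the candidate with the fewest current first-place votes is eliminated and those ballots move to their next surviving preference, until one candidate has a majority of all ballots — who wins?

C

Round 1: A 14, B 39, C 17, D 22. A eliminated.
Round 2: B 39, C 31, D 22. D eliminated.
Round 3: B 39, C 53. C has a majority (≥47).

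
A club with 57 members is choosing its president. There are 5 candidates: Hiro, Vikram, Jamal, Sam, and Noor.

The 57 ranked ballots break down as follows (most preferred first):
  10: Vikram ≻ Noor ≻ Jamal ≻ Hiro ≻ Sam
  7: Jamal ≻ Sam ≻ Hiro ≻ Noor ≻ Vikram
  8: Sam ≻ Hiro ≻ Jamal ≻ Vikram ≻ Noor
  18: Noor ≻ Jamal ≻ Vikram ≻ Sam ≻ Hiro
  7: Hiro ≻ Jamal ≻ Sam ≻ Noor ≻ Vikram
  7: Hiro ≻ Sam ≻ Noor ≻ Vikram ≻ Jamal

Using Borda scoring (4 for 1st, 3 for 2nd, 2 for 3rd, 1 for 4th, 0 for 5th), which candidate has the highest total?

Hiro: 10×1 + 7×2 + 8×3 + 18×0 + 7×4 + 7×4 = 104
Vikram: 10×4 + 7×0 + 8×1 + 18×2 + 7×0 + 7×1 = 91
Jamal: 10×2 + 7×4 + 8×2 + 18×3 + 7×3 + 7×0 = 139
Sam: 10×0 + 7×3 + 8×4 + 18×1 + 7×2 + 7×3 = 106
Noor: 10×3 + 7×1 + 8×0 + 18×4 + 7×1 + 7×2 = 130

Jamal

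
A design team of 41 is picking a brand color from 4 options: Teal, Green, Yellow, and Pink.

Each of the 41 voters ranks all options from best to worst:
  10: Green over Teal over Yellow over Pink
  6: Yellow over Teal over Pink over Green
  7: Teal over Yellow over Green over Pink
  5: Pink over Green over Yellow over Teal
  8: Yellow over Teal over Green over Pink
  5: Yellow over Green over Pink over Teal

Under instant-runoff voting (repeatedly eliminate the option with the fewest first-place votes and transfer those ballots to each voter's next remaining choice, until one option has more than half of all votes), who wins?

Yellow

Round 1: Teal 7, Green 10, Yellow 19, Pink 5. Pink eliminated.
Round 2: Teal 7, Green 15, Yellow 19. Teal eliminated.
Round 3: Green 15, Yellow 26. Yellow has a majority (≥21).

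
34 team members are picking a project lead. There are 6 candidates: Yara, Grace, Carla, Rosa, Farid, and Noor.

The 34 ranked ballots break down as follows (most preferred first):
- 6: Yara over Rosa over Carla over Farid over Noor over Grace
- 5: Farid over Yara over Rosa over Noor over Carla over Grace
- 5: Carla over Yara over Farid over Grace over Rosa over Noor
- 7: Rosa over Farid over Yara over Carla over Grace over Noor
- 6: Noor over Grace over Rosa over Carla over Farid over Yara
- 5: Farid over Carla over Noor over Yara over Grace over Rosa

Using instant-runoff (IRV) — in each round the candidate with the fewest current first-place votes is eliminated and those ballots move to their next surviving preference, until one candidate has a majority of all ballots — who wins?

Round 1: Yara 6, Grace 0, Carla 5, Rosa 7, Farid 10, Noor 6. Grace eliminated.
Round 2: Yara 6, Carla 5, Rosa 7, Farid 10, Noor 6. Carla eliminated.
Round 3: Yara 11, Rosa 7, Farid 10, Noor 6. Noor eliminated.
Round 4: Yara 11, Rosa 13, Farid 10. Farid eliminated.
Round 5: Yara 21, Rosa 13. Yara has a majority (≥18).

Yara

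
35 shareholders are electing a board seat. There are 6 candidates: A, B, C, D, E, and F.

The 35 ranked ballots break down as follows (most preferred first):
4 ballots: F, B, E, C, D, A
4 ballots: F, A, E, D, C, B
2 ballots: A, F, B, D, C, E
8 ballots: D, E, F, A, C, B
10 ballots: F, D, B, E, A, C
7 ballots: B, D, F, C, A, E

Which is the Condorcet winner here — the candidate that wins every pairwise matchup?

F vs A: 33–2
F vs B: 28–7
F vs C: 35–0
F vs D: 20–15
F vs E: 27–8
F beats every other candidate.

F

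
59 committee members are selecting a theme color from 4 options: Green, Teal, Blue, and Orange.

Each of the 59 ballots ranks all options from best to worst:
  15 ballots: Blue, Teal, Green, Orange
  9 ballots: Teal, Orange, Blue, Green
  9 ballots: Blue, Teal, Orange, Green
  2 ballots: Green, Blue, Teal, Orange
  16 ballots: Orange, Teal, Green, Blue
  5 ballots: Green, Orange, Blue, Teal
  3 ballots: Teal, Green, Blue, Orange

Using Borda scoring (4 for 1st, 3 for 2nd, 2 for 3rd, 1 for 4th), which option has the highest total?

Teal

Green: 15×2 + 9×1 + 9×1 + 2×4 + 16×2 + 5×4 + 3×3 = 117
Teal: 15×3 + 9×4 + 9×3 + 2×2 + 16×3 + 5×1 + 3×4 = 177
Blue: 15×4 + 9×2 + 9×4 + 2×3 + 16×1 + 5×2 + 3×2 = 152
Orange: 15×1 + 9×3 + 9×2 + 2×1 + 16×4 + 5×3 + 3×1 = 144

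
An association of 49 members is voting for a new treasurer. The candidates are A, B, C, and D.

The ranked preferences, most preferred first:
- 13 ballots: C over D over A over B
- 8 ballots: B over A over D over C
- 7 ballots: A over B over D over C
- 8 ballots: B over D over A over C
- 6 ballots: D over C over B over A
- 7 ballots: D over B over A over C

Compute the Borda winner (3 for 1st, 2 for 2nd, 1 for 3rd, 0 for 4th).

A: 13×1 + 8×2 + 7×3 + 8×1 + 6×0 + 7×1 = 65
B: 13×0 + 8×3 + 7×2 + 8×3 + 6×1 + 7×2 = 82
C: 13×3 + 8×0 + 7×0 + 8×0 + 6×2 + 7×0 = 51
D: 13×2 + 8×1 + 7×1 + 8×2 + 6×3 + 7×3 = 96

D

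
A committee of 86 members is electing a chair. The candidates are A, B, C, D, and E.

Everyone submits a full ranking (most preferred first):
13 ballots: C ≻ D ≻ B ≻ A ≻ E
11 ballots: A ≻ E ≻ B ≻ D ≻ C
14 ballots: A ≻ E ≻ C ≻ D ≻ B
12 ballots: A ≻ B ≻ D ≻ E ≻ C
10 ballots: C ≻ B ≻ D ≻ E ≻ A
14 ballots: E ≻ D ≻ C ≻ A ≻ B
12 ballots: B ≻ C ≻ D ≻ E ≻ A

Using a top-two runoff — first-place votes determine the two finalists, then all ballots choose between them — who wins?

C

Round 1 first-place votes: A 37, B 12, C 23, D 0, E 14. A and C advance.
Runoff: A is ranked above C on 37 ballots, C above A on 49.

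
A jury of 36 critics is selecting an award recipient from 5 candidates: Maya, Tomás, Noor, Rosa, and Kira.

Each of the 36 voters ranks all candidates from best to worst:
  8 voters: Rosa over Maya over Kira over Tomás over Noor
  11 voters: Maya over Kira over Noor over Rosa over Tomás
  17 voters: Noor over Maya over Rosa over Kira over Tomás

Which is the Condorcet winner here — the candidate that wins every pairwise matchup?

Maya vs Tomás: 36–0
Maya vs Noor: 19–17
Maya vs Rosa: 28–8
Maya vs Kira: 36–0
Maya beats every other candidate.

Maya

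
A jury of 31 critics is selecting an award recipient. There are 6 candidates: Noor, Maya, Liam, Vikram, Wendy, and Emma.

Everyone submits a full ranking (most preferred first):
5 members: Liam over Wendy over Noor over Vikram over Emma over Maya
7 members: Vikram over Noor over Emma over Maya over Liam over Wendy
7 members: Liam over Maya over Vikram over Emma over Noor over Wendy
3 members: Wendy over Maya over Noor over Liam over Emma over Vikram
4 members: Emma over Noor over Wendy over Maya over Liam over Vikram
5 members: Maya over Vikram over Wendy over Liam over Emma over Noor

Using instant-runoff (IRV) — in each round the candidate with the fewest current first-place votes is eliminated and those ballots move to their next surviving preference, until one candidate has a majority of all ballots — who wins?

Round 1: Noor 0, Maya 5, Liam 12, Vikram 7, Wendy 3, Emma 4. Noor eliminated.
Round 2: Maya 5, Liam 12, Vikram 7, Wendy 3, Emma 4. Wendy eliminated.
Round 3: Maya 8, Liam 12, Vikram 7, Emma 4. Emma eliminated.
Round 4: Maya 12, Liam 12, Vikram 7. Vikram eliminated.
Round 5: Maya 19, Liam 12. Maya has a majority (≥16).

Maya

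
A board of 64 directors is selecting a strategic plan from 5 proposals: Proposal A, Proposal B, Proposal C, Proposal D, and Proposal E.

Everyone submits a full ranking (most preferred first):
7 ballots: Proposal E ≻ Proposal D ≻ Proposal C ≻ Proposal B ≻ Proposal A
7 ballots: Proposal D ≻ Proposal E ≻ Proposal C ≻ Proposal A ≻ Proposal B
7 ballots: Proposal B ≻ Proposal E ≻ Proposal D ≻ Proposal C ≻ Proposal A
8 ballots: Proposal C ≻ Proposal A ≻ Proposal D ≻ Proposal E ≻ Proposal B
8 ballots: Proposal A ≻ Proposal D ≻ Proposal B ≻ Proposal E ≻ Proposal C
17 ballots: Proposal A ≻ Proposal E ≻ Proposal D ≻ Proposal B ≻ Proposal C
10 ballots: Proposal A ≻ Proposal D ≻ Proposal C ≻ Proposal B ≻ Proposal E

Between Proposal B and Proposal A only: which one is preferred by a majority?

Proposal B is ranked above Proposal A on 14 ballots; Proposal A above Proposal B on 50.

Proposal A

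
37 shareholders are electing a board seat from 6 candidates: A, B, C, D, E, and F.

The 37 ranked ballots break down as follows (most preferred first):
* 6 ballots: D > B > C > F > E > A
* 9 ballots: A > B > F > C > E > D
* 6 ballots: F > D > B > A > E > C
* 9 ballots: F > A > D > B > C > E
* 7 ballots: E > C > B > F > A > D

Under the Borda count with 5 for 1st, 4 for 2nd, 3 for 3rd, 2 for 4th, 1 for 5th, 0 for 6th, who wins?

F

A: 6×0 + 9×5 + 6×2 + 9×4 + 7×1 = 100
B: 6×4 + 9×4 + 6×3 + 9×2 + 7×3 = 117
C: 6×3 + 9×2 + 6×0 + 9×1 + 7×4 = 73
D: 6×5 + 9×0 + 6×4 + 9×3 + 7×0 = 81
E: 6×1 + 9×1 + 6×1 + 9×0 + 7×5 = 56
F: 6×2 + 9×3 + 6×5 + 9×5 + 7×2 = 128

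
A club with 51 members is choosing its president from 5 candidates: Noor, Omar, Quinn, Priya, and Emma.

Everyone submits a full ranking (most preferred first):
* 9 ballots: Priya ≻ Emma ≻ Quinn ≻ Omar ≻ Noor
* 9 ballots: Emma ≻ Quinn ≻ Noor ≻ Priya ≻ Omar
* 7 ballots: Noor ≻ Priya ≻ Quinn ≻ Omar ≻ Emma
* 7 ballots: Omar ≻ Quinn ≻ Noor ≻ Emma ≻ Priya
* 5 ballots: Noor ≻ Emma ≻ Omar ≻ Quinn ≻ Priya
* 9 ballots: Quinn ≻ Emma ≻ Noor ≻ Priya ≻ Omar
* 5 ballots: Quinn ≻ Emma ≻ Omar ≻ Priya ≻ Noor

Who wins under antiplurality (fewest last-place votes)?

Last-place votes: Noor 14, Omar 18, Quinn 0, Priya 12, Emma 7.

Quinn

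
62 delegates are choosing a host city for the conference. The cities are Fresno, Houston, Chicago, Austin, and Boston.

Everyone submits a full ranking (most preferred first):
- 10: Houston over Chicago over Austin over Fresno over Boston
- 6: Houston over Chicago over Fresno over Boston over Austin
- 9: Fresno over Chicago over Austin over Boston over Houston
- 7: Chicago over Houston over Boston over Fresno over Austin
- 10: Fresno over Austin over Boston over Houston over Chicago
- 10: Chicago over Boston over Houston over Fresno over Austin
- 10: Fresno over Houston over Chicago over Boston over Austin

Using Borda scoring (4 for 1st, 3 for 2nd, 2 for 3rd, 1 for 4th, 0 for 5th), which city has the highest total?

Chicago

Fresno: 10×1 + 6×2 + 9×4 + 7×1 + 10×4 + 10×1 + 10×4 = 155
Houston: 10×4 + 6×4 + 9×0 + 7×3 + 10×1 + 10×2 + 10×3 = 145
Chicago: 10×3 + 6×3 + 9×3 + 7×4 + 10×0 + 10×4 + 10×2 = 163
Austin: 10×2 + 6×0 + 9×2 + 7×0 + 10×3 + 10×0 + 10×0 = 68
Boston: 10×0 + 6×1 + 9×1 + 7×2 + 10×2 + 10×3 + 10×1 = 89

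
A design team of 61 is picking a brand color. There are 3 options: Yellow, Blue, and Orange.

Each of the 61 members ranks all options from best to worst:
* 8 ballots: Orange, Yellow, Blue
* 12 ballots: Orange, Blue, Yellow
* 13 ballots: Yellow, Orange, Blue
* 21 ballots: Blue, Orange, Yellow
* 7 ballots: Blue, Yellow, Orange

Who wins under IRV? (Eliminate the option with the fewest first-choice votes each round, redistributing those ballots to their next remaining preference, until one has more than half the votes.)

Orange

Round 1: Yellow 13, Blue 28, Orange 20. Yellow eliminated.
Round 2: Blue 28, Orange 33. Orange has a majority (≥31).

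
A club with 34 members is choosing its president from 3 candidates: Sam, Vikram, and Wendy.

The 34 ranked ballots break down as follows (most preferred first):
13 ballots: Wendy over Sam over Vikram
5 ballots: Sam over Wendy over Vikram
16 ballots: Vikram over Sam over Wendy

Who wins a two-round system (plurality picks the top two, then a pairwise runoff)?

Wendy

Round 1 first-place votes: Sam 5, Vikram 16, Wendy 13. Vikram and Wendy advance.
Runoff: Vikram is ranked above Wendy on 16 ballots, Wendy above Vikram on 18.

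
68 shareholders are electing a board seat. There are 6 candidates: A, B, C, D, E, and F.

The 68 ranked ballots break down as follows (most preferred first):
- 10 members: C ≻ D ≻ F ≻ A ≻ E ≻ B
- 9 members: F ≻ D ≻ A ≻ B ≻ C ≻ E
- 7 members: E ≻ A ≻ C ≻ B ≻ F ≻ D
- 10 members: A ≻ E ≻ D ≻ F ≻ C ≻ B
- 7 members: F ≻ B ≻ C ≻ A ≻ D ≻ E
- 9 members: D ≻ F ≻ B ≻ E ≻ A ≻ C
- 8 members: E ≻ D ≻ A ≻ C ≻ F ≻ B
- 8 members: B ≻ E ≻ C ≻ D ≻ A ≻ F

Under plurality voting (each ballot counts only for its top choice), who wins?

First-place votes: A 10, B 8, C 10, D 9, E 15, F 16.

F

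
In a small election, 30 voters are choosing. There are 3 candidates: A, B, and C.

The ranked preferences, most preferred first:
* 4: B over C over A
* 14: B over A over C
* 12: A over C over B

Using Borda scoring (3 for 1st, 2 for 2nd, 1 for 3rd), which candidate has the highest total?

A

A: 4×1 + 14×2 + 12×3 = 68
B: 4×3 + 14×3 + 12×1 = 66
C: 4×2 + 14×1 + 12×2 = 46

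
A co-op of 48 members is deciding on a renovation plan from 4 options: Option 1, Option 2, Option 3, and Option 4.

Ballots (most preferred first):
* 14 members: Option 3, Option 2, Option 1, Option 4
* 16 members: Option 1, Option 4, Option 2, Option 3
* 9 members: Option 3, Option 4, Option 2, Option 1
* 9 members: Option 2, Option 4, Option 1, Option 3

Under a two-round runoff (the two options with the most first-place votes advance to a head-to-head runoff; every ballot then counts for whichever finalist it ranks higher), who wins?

Option 1

Round 1 first-place votes: Option 1 16, Option 2 9, Option 3 23, Option 4 0. Option 3 and Option 1 advance.
Runoff: Option 3 is ranked above Option 1 on 23 ballots, Option 1 above Option 3 on 25.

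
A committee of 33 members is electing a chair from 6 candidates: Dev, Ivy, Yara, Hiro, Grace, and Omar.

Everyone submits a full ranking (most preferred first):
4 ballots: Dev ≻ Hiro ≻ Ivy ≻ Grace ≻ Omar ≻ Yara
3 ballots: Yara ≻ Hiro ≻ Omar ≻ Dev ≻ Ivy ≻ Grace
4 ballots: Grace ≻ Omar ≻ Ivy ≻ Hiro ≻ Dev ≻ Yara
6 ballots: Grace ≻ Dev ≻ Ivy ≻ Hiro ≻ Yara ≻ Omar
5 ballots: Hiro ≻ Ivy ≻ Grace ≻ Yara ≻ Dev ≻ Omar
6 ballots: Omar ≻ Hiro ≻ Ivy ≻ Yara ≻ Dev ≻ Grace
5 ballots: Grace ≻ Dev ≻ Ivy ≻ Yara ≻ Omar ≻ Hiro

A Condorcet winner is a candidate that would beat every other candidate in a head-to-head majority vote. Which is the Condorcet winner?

Hiro vs Dev: 18–15
Hiro vs Ivy: 18–15
Hiro vs Yara: 25–8
Hiro vs Grace: 18–15
Hiro vs Omar: 18–15
Hiro beats every other candidate.

Hiro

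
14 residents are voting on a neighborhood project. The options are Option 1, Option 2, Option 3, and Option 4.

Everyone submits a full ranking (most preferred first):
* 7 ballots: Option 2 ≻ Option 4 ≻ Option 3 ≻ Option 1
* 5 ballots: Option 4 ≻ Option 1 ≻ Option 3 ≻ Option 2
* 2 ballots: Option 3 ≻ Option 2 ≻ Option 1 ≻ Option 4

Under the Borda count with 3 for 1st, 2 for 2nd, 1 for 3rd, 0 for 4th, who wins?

Option 4

Option 1: 7×0 + 5×2 + 2×1 = 12
Option 2: 7×3 + 5×0 + 2×2 = 25
Option 3: 7×1 + 5×1 + 2×3 = 18
Option 4: 7×2 + 5×3 + 2×0 = 29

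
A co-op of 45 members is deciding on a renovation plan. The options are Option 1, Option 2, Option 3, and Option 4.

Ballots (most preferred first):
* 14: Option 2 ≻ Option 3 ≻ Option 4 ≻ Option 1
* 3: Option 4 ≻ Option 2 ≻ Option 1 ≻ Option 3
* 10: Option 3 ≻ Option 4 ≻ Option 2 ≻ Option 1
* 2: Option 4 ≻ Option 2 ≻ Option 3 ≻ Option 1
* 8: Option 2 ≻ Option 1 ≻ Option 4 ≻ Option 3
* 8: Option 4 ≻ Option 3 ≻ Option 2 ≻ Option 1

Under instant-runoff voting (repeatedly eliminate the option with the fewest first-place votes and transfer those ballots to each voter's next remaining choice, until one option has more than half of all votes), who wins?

Option 4

Round 1: Option 1 0, Option 2 22, Option 3 10, Option 4 13. Option 1 eliminated.
Round 2: Option 2 22, Option 3 10, Option 4 13. Option 3 eliminated.
Round 3: Option 2 22, Option 4 23. Option 4 has a majority (≥23).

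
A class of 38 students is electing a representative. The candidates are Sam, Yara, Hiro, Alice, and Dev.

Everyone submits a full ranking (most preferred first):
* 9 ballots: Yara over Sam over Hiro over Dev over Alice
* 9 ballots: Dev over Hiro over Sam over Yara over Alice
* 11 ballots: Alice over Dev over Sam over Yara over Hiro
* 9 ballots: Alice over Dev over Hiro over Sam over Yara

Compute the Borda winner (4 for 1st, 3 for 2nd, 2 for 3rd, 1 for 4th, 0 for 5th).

Sam: 9×3 + 9×2 + 11×2 + 9×1 = 76
Yara: 9×4 + 9×1 + 11×1 + 9×0 = 56
Hiro: 9×2 + 9×3 + 11×0 + 9×2 = 63
Alice: 9×0 + 9×0 + 11×4 + 9×4 = 80
Dev: 9×1 + 9×4 + 11×3 + 9×3 = 105

Dev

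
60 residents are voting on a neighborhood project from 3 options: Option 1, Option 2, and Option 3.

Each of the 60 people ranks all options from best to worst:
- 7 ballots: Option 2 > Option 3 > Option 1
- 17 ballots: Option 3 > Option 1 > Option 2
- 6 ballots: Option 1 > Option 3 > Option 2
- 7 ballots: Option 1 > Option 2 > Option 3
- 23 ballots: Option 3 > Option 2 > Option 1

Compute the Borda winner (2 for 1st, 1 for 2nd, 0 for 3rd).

Option 1: 7×0 + 17×1 + 6×2 + 7×2 + 23×0 = 43
Option 2: 7×2 + 17×0 + 6×0 + 7×1 + 23×1 = 44
Option 3: 7×1 + 17×2 + 6×1 + 7×0 + 23×2 = 93

Option 3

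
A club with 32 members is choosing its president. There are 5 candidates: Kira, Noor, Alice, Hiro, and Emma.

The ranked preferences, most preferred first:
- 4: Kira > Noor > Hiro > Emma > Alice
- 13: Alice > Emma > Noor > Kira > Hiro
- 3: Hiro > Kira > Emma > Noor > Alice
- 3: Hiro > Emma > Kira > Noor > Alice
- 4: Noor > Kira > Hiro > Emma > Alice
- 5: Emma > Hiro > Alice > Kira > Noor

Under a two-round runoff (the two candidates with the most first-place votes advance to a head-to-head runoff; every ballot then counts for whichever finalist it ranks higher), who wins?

Round 1 first-place votes: Kira 4, Noor 4, Alice 13, Hiro 6, Emma 5. Alice and Hiro advance.
Runoff: Alice is ranked above Hiro on 13 ballots, Hiro above Alice on 19.

Hiro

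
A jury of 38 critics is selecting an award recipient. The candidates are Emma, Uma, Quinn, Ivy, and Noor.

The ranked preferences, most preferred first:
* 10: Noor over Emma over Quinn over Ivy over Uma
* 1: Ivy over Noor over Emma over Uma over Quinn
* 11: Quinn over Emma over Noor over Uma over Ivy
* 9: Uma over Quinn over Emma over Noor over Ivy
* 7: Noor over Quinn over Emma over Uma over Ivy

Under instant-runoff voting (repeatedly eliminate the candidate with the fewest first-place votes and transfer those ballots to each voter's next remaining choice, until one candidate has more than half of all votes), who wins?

Round 1: Emma 0, Uma 9, Quinn 11, Ivy 1, Noor 17. Emma eliminated.
Round 2: Uma 9, Quinn 11, Ivy 1, Noor 17. Ivy eliminated.
Round 3: Uma 9, Quinn 11, Noor 18. Uma eliminated.
Round 4: Quinn 20, Noor 18. Quinn has a majority (≥20).

Quinn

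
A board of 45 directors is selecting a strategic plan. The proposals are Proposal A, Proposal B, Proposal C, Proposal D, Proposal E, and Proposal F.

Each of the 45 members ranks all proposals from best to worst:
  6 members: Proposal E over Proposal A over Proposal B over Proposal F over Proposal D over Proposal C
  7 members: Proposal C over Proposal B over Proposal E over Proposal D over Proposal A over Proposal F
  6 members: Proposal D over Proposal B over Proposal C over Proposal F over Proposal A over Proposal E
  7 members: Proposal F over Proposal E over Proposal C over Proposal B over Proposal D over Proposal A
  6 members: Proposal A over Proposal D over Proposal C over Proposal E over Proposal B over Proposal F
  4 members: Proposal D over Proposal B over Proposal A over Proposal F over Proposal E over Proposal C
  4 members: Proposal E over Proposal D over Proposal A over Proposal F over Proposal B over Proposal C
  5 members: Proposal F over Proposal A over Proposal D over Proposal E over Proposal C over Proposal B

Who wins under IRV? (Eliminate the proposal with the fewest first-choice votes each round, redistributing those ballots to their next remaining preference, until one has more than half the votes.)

Proposal E

Round 1: Proposal A 6, Proposal B 0, Proposal C 7, Proposal D 10, Proposal E 10, Proposal F 12. Proposal B eliminated.
Round 2: Proposal A 6, Proposal C 7, Proposal D 10, Proposal E 10, Proposal F 12. Proposal A eliminated.
Round 3: Proposal C 7, Proposal D 16, Proposal E 10, Proposal F 12. Proposal C eliminated.
Round 4: Proposal D 16, Proposal E 17, Proposal F 12. Proposal F eliminated.
Round 5: Proposal D 21, Proposal E 24. Proposal E has a majority (≥23).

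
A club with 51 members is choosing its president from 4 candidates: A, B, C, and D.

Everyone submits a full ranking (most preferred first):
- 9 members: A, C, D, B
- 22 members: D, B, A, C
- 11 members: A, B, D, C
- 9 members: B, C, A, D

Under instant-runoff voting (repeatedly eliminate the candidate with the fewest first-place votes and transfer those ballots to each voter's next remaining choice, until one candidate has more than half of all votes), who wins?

Round 1: A 20, B 9, C 0, D 22. C eliminated.
Round 2: A 20, B 9, D 22. B eliminated.
Round 3: A 29, D 22. A has a majority (≥26).

A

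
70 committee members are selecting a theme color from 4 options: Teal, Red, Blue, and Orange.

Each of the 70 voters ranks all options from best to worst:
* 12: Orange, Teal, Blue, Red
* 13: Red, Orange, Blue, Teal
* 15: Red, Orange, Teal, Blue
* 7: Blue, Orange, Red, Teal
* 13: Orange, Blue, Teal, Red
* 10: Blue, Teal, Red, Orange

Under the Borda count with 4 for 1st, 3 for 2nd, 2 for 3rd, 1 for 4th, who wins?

Teal: 12×3 + 13×1 + 15×2 + 7×1 + 13×2 + 10×3 = 142
Red: 12×1 + 13×4 + 15×4 + 7×2 + 13×1 + 10×2 = 171
Blue: 12×2 + 13×2 + 15×1 + 7×4 + 13×3 + 10×4 = 172
Orange: 12×4 + 13×3 + 15×3 + 7×3 + 13×4 + 10×1 = 215

Orange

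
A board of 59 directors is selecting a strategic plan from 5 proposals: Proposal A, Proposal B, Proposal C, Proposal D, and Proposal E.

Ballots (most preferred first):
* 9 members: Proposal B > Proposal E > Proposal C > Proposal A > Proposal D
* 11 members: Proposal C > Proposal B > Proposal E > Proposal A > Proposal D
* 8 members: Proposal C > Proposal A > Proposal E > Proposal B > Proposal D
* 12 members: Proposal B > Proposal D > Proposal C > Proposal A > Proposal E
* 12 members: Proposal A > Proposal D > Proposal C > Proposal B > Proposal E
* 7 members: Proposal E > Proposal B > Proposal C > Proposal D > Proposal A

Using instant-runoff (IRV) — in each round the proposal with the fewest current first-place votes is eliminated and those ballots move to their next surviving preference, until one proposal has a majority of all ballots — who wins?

Round 1: Proposal A 12, Proposal B 21, Proposal C 19, Proposal D 0, Proposal E 7. Proposal D eliminated.
Round 2: Proposal A 12, Proposal B 21, Proposal C 19, Proposal E 7. Proposal E eliminated.
Round 3: Proposal A 12, Proposal B 28, Proposal C 19. Proposal A eliminated.
Round 4: Proposal B 28, Proposal C 31. Proposal C has a majority (≥30).

Proposal C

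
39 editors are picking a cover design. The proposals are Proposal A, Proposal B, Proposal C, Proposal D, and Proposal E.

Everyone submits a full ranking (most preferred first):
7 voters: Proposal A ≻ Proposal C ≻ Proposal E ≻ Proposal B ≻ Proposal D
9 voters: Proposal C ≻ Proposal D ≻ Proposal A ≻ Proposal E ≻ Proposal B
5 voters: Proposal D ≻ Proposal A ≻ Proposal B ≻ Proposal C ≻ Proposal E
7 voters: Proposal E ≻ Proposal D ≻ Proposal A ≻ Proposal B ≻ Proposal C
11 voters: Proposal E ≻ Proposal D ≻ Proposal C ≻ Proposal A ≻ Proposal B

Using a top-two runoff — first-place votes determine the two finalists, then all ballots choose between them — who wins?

Proposal C

Round 1 first-place votes: Proposal A 7, Proposal B 0, Proposal C 9, Proposal D 5, Proposal E 18. Proposal E and Proposal C advance.
Runoff: Proposal E is ranked above Proposal C on 18 ballots, Proposal C above Proposal E on 21.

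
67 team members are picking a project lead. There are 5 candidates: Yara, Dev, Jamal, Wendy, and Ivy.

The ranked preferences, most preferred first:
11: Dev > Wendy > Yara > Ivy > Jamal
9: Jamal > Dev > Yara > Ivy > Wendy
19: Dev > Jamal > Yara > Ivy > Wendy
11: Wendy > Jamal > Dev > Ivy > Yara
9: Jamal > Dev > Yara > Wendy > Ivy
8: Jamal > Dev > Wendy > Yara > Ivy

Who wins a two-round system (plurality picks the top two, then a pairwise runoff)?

Jamal

Round 1 first-place votes: Yara 0, Dev 30, Jamal 26, Wendy 11, Ivy 0. Dev and Jamal advance.
Runoff: Dev is ranked above Jamal on 30 ballots, Jamal above Dev on 37.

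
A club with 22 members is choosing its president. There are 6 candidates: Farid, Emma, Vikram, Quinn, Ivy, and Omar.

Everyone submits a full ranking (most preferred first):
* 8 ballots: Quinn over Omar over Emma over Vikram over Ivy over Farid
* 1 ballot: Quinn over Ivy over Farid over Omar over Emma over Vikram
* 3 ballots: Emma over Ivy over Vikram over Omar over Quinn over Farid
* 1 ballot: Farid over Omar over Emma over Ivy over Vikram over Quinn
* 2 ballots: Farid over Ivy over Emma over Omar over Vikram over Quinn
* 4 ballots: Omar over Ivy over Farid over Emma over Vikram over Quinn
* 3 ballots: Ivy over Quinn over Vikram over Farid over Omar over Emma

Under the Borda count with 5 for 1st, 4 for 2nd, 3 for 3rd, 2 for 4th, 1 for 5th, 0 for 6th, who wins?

Farid: 8×0 + 1×3 + 3×0 + 1×5 + 2×5 + 4×3 + 3×2 = 36
Emma: 8×3 + 1×1 + 3×5 + 1×3 + 2×3 + 4×2 + 3×0 = 57
Vikram: 8×2 + 1×0 + 3×3 + 1×1 + 2×1 + 4×1 + 3×3 = 41
Quinn: 8×5 + 1×5 + 3×1 + 1×0 + 2×0 + 4×0 + 3×4 = 60
Ivy: 8×1 + 1×4 + 3×4 + 1×2 + 2×4 + 4×4 + 3×5 = 65
Omar: 8×4 + 1×2 + 3×2 + 1×4 + 2×2 + 4×5 + 3×1 = 71

Omar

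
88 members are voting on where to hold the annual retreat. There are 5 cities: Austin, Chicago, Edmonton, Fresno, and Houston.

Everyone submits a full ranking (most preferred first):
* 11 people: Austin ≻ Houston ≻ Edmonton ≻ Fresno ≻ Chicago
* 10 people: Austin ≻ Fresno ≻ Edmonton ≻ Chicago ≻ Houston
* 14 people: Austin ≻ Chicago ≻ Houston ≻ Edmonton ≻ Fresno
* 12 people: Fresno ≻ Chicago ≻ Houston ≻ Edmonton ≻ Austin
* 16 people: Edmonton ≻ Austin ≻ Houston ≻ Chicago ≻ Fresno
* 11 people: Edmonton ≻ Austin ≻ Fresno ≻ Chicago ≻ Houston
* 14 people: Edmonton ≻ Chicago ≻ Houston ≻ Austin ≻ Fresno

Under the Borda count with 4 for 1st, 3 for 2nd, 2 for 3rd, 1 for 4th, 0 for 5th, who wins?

Austin

Austin: 11×4 + 10×4 + 14×4 + 12×0 + 16×3 + 11×3 + 14×1 = 235
Chicago: 11×0 + 10×1 + 14×3 + 12×3 + 16×1 + 11×1 + 14×3 = 157
Edmonton: 11×2 + 10×2 + 14×1 + 12×1 + 16×4 + 11×4 + 14×4 = 232
Fresno: 11×1 + 10×3 + 14×0 + 12×4 + 16×0 + 11×2 + 14×0 = 111
Houston: 11×3 + 10×0 + 14×2 + 12×2 + 16×2 + 11×0 + 14×2 = 145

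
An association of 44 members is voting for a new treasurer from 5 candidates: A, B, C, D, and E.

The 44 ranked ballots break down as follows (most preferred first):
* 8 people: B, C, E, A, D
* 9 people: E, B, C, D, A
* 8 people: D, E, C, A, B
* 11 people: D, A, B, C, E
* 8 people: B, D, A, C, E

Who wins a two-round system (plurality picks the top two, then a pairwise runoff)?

B

Round 1 first-place votes: A 0, B 16, C 0, D 19, E 9. D and B advance.
Runoff: D is ranked above B on 19 ballots, B above D on 25.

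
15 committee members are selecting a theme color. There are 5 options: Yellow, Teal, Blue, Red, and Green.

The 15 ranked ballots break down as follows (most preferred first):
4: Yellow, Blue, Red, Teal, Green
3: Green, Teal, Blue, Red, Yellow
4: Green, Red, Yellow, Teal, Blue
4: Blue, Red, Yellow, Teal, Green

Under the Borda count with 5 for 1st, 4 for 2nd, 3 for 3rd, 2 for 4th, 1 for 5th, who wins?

Yellow: 4×5 + 3×1 + 4×3 + 4×3 = 47
Teal: 4×2 + 3×4 + 4×2 + 4×2 = 36
Blue: 4×4 + 3×3 + 4×1 + 4×5 = 49
Red: 4×3 + 3×2 + 4×4 + 4×4 = 50
Green: 4×1 + 3×5 + 4×5 + 4×1 = 43

Red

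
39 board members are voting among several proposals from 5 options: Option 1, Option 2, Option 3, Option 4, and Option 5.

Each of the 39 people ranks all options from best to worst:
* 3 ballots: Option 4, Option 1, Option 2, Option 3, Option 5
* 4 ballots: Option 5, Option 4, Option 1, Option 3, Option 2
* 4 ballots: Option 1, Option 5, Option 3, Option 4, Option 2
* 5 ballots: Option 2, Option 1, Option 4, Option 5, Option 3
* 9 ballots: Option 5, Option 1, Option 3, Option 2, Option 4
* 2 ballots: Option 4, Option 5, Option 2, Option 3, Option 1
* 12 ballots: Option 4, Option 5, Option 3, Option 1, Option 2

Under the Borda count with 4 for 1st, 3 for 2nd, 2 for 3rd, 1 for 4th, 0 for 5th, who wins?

Option 1: 3×3 + 4×2 + 4×4 + 5×3 + 9×3 + 2×0 + 12×1 = 87
Option 2: 3×2 + 4×0 + 4×0 + 5×4 + 9×1 + 2×2 + 12×0 = 39
Option 3: 3×1 + 4×1 + 4×2 + 5×0 + 9×2 + 2×1 + 12×2 = 59
Option 4: 3×4 + 4×3 + 4×1 + 5×2 + 9×0 + 2×4 + 12×4 = 94
Option 5: 3×0 + 4×4 + 4×3 + 5×1 + 9×4 + 2×3 + 12×3 = 111

Option 5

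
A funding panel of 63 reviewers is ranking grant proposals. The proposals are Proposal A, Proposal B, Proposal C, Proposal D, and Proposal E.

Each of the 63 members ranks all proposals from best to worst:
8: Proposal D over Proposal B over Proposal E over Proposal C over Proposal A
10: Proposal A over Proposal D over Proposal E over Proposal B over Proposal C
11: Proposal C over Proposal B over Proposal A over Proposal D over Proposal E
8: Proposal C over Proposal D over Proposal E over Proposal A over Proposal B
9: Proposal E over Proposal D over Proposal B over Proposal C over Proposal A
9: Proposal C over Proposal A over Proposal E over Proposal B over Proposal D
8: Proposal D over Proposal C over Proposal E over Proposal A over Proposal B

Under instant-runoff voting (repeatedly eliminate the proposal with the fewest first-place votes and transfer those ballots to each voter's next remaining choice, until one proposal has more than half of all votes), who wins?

Proposal D

Round 1: Proposal A 10, Proposal B 0, Proposal C 28, Proposal D 16, Proposal E 9. Proposal B eliminated.
Round 2: Proposal A 10, Proposal C 28, Proposal D 16, Proposal E 9. Proposal E eliminated.
Round 3: Proposal A 10, Proposal C 28, Proposal D 25. Proposal A eliminated.
Round 4: Proposal C 28, Proposal D 35. Proposal D has a majority (≥32).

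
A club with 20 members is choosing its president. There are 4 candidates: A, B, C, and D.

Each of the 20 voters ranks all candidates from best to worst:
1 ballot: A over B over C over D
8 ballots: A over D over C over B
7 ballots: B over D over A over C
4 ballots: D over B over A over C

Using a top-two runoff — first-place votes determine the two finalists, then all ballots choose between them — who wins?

Round 1 first-place votes: A 9, B 7, C 0, D 4. A and B advance.
Runoff: A is ranked above B on 9 ballots, B above A on 11.

B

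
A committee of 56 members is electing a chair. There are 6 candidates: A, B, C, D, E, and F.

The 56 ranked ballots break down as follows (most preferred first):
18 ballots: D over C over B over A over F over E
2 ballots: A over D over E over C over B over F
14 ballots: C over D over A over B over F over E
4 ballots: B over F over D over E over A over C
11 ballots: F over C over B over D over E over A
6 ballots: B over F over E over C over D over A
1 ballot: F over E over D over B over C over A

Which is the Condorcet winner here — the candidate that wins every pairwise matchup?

C

C vs A: 50–6
C vs B: 45–11
C vs D: 31–25
C vs E: 43–13
C vs F: 34–22
C beats every other candidate.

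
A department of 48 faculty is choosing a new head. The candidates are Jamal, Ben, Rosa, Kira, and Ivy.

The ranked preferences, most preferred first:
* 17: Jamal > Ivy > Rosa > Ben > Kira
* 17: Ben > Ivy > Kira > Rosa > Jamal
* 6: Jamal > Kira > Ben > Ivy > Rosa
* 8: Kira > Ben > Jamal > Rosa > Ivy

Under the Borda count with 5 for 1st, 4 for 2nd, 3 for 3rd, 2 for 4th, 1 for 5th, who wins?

Ben

Jamal: 17×5 + 17×1 + 6×5 + 8×3 = 156
Ben: 17×2 + 17×5 + 6×3 + 8×4 = 169
Rosa: 17×3 + 17×2 + 6×1 + 8×2 = 107
Kira: 17×1 + 17×3 + 6×4 + 8×5 = 132
Ivy: 17×4 + 17×4 + 6×2 + 8×1 = 156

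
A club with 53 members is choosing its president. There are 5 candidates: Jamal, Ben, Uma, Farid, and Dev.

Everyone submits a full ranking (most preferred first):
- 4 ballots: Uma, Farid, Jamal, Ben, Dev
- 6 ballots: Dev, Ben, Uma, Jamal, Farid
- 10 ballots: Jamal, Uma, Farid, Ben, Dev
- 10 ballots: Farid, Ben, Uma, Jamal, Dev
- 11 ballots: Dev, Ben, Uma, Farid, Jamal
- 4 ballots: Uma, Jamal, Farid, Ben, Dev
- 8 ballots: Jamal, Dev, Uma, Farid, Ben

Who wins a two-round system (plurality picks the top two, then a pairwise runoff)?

Round 1 first-place votes: Jamal 18, Ben 0, Uma 8, Farid 10, Dev 17. Jamal and Dev advance.
Runoff: Jamal is ranked above Dev on 36 ballots, Dev above Jamal on 17.

Jamal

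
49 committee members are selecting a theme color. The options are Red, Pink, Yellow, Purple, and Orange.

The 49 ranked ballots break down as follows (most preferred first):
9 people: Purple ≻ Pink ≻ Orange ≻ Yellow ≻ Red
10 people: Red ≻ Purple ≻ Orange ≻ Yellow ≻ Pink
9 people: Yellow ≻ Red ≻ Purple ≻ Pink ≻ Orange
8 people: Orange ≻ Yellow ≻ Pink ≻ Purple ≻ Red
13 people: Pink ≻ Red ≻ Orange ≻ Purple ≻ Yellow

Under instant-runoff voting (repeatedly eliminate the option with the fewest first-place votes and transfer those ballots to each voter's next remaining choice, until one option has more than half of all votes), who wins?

Yellow

Round 1: Red 10, Pink 13, Yellow 9, Purple 9, Orange 8. Orange eliminated.
Round 2: Red 10, Pink 13, Yellow 17, Purple 9. Purple eliminated.
Round 3: Red 10, Pink 22, Yellow 17. Red eliminated.
Round 4: Pink 22, Yellow 27. Yellow has a majority (≥25).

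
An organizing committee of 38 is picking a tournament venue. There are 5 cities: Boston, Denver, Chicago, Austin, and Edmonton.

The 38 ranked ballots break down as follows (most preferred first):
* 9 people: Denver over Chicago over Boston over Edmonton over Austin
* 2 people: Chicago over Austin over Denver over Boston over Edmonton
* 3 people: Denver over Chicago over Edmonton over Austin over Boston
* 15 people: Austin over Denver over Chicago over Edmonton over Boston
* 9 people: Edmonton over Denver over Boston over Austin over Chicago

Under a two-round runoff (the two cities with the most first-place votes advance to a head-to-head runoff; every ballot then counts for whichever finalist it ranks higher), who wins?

Round 1 first-place votes: Boston 0, Denver 12, Chicago 2, Austin 15, Edmonton 9. Austin and Denver advance.
Runoff: Austin is ranked above Denver on 17 ballots, Denver above Austin on 21.

Denver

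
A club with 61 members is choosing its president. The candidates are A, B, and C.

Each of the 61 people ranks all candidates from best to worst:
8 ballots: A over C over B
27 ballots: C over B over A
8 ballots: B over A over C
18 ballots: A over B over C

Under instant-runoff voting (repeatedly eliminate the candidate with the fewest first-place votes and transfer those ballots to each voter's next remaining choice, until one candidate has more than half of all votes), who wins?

Round 1: A 26, B 8, C 27. B eliminated.
Round 2: A 34, C 27. A has a majority (≥31).

A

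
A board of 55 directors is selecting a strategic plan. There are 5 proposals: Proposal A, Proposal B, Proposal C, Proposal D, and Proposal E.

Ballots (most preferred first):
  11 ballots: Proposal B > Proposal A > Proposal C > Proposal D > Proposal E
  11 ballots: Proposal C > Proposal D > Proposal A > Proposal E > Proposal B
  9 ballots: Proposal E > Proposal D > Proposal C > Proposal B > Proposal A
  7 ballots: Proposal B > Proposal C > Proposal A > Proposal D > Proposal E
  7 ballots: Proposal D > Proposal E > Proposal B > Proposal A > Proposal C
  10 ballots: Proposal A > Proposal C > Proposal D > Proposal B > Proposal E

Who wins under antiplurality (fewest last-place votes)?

Proposal D

Last-place votes: Proposal A 9, Proposal B 11, Proposal C 7, Proposal D 0, Proposal E 28.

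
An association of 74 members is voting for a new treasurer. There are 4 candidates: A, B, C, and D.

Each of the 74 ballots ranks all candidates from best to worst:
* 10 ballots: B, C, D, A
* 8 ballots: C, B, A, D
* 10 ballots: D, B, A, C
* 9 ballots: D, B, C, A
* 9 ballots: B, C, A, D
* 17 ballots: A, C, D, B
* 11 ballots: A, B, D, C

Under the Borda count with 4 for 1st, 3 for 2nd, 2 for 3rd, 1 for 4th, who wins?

B

A: 10×1 + 8×2 + 10×2 + 9×1 + 9×2 + 17×4 + 11×4 = 185
B: 10×4 + 8×3 + 10×3 + 9×3 + 9×4 + 17×1 + 11×3 = 207
C: 10×3 + 8×4 + 10×1 + 9×2 + 9×3 + 17×3 + 11×1 = 179
D: 10×2 + 8×1 + 10×4 + 9×4 + 9×1 + 17×2 + 11×2 = 169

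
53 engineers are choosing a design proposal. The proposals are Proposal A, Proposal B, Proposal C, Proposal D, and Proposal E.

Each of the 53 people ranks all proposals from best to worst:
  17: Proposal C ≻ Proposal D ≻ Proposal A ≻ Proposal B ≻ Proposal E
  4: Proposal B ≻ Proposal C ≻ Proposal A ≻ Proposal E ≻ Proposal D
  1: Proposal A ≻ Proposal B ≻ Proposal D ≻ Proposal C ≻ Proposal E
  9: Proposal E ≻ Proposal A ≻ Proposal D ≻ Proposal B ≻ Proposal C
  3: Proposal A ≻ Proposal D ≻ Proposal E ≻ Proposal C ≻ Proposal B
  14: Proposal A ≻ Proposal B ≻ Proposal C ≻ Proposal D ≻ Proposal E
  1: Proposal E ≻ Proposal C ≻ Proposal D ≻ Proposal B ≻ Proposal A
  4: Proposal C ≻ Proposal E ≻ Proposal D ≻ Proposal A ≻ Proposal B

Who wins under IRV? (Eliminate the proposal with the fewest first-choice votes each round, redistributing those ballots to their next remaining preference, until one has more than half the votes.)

Proposal A

Round 1: Proposal A 18, Proposal B 4, Proposal C 21, Proposal D 0, Proposal E 10. Proposal D eliminated.
Round 2: Proposal A 18, Proposal B 4, Proposal C 21, Proposal E 10. Proposal B eliminated.
Round 3: Proposal A 18, Proposal C 25, Proposal E 10. Proposal E eliminated.
Round 4: Proposal A 27, Proposal C 26. Proposal A has a majority (≥27).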